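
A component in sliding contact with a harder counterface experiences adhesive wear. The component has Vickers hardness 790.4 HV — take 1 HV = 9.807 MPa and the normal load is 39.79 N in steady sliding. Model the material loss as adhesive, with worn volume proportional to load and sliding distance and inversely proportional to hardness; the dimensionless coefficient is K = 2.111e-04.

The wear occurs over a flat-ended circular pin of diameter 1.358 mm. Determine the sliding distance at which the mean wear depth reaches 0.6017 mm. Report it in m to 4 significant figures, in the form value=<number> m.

The intermediates are printed rounded. The algebra holds full float precision — a single final rounding: 4 significant digits.
Hardness H = 790.4 HV × 9.807 MPa/HV = 7751 MPa = 7.751e+09 Pa.
Pin diameter d = 1.358 mm = 0.001358 m. Contact area A = π·d²/4 = π·(0.001358 m)²/4 = 1.448e-06 m².
Depth limit h_lim = 0.6017 mm = 6.017e-04 m.
In SI base units: W = 39.79 N, H = 7.751e+09 Pa, K = 2.111e-04.
Limit volume V_lim = h_lim·A = 6.017e-04 · 1.448e-06 = 8.715e-10 m³.
Inverting, life L = V_lim·H/(K·W) = 8.715e-10 · 7.751e+09 / (2.111e-04 · 39.79) = 804.2 m.

value=804.2 m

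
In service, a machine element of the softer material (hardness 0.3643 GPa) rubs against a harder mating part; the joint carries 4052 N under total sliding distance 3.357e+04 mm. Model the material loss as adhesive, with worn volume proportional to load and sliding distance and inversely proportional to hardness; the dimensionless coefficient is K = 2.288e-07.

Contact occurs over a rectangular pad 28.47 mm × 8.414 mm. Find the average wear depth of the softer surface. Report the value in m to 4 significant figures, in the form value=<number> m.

All working math maintains exact precision — intermediate values are printed rounded, and rounded just once to 4 significant figures.
Path length L = 3.357e+04 mm = 33.57 m.
Hardness H = 0.3643 GPa = 3.643e+08 Pa.
Pad sides 28.47 mm × 8.414 mm = 0.02847 m × 0.008414 m. Contact area A = 0.02847 m × 0.008414 m = 2.395e-04 m².
Working in SI base units: W = 4052 N, H = 3.643e+08 Pa, K = 2.288e-07.
Volume removed: V = K·W·L/H = 2.288e-07 · 4052 · 33.57 / 3.643e+08 = 8.543e-11 m³.
Depth h = V/A = 8.543e-11 / 2.395e-04 = 3.566e-07 m.

value=3.566e-07 m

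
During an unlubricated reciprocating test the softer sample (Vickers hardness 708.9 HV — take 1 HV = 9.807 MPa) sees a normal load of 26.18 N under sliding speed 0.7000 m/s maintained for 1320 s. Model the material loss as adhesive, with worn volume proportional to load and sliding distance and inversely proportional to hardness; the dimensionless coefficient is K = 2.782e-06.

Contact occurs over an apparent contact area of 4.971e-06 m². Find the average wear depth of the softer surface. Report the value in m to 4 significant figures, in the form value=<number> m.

value=1.947e-06 m

All working math keeps full float precision; intermediate values are printed rounded. Rounded just once, at four significant figures.
Path length L = v·t = 0.7000 m/s × 1320 s = 924.0 m.
Hardness H = 708.9 HV × 9.807 MPa/HV = 6952 MPa = 6.952e+09 Pa.
Restated in SI base units: W = 26.18 N, H = 6.952e+09 Pa, K = 2.782e-06.
Wear volume V = K·W·L/H = 2.782e-06 · 26.18 · 924.0 / 6.952e+09 = 9.680e-12 m³.
Mean wear depth h = V/A = 9.680e-12 / 4.971e-06 = 1.947e-06 m.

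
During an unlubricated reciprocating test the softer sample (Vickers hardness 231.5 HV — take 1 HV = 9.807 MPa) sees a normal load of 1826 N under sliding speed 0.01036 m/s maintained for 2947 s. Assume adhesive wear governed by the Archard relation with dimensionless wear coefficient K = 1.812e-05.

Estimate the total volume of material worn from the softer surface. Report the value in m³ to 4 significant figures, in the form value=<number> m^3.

Displayed values are rounded. The computation runs at exact precision; a lone final rounding, at four significant figures.
Sliding distance L = v·t = 0.01036 m/s × 2947 s = 30.53 m.
Hardness H = 231.5 HV × 9.807 MPa/HV = 2270 MPa = 2.270e+09 Pa.
In SI base units: W = 1826 N, H = 2.270e+09 Pa, K = 1.812e-05.
Archard relation: V = K·W·L/H = 1.812e-05 · 1826 · 30.53 / 2.270e+09 = 4.450e-10 m³.

value=4.450e-10 m^3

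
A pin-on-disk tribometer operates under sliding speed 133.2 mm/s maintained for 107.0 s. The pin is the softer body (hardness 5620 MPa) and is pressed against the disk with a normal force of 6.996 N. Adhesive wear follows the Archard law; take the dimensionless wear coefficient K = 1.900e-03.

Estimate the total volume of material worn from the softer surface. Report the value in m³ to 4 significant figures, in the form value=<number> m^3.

value=3.371e-11 m^3

The intermediates appear rounded; all arithmetic maintains full float precision. Rounded once at the end to four significant digits.
Sliding speed v = 133.2 mm/s = 0.1332 m/s. The distance L = v·t = 0.1332 m/s × 107.0 s = 14.25 m.
Hardness H = 5620 MPa = 5.620e+09 Pa.
As SI base values: W = 6.996 N, H = 5.620e+09 Pa, K = 1.900e-03.
Apply Archard: V = K·W·L/H = 1.900e-03 · 6.996 · 14.25 / 5.620e+09 = 3.371e-11 m³.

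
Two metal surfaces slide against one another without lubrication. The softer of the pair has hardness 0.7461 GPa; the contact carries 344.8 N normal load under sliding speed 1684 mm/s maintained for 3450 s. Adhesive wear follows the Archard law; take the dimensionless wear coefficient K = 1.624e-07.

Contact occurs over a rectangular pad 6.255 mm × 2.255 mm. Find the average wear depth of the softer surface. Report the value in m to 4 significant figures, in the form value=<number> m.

The computation runs at full precision. Displayed values are rounded, and rounded once at the end, at four significant digits.
Sliding speed v = 1684 mm/s = 1.684 m/s. Distance covered L = v·t = 1.684 m/s × 3450 s = 5810 m.
Hardness H = 0.7461 GPa = 7.461e+08 Pa.
Pad sides 6.255 mm × 2.255 mm = 0.006255 m × 0.002255 m. Contact area A = 0.006255 m × 0.002255 m = 1.411e-05 m².
Collected in SI base units: W = 344.8 N, H = 7.461e+08 Pa, K = 1.624e-07.
Archard volume V = K·W·L/H = 1.624e-07 · 344.8 · 5810 / 7.461e+08 = 4.360e-10 m³.
Mean wear depth h = V/A = 4.360e-10 / 1.411e-05 = 3.091e-05 m.

value=3.091e-05 m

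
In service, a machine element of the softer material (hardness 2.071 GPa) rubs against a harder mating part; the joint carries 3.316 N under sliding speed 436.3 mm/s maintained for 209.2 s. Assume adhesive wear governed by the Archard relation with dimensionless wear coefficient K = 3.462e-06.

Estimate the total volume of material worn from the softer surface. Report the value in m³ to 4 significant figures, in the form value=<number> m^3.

The computation maintains full float precision; intermediates are printed rounded. Rounded just once, at four significant figures.
Convert: Sliding speed v = 436.3 mm/s = 0.4363 m/s. Sliding distance L = v·t = 0.4363 m/s × 209.2 s = 91.27 m.
Convert: Hardness H = 2.071 GPa = 2.071e+09 Pa.
Expressed in SI base units: W = 3.316 N, H = 2.071e+09 Pa, K = 3.462e-06.
Apply Archard: V = K·W·L/H = 3.462e-06 · 3.316 · 91.27 / 2.071e+09 = 5.060e-13 m³.

value=5.060e-13 m^3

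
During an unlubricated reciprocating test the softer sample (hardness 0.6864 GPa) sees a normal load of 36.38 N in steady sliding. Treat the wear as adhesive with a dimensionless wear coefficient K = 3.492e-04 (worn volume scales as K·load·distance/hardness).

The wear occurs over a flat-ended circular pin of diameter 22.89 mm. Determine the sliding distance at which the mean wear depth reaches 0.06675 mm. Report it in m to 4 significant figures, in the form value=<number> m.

value=1484 m

All working math keeps full float precision, and intermediates are printed rounded. Rounded just once, at 4 significant figures.
Hardness H = 0.6864 GPa = 6.864e+08 Pa.
Pin diameter d = 22.89 mm = 0.02289 m. Contact area A = π·d²/4 = π·(0.02289 m)²/4 = 4.115e-04 m².
Depth limit h_lim = 0.06675 mm = 6.675e-05 m.
Working in SI base units: W = 36.38 N, H = 6.864e+08 Pa, K = 3.492e-04.
Volume at the limit: V_lim = h_lim·A = 6.675e-05 · 4.115e-04 = 2.747e-08 m³.
Inverting, life L = V_lim·H/(K·W) = 2.747e-08 · 6.864e+08 / (3.492e-04 · 36.38) = 1484 m.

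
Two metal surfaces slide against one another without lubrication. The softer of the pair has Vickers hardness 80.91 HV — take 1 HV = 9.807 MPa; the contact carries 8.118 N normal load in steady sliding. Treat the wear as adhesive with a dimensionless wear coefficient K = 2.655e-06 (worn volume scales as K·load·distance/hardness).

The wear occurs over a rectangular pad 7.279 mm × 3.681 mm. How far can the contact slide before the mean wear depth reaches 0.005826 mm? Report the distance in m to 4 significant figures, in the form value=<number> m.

value=5747 m

Intermediate values are displayed rounded, and all working math carries full precision; a lone final rounding, at 4 significant digits.
Hardness H = 80.91 HV × 9.807 MPa/HV = 793.5 MPa = 7.935e+08 Pa.
Pad sides 7.279 mm × 3.681 mm = 0.007279 m × 0.003681 m. Contact area A = 0.007279 m × 0.003681 m = 2.679e-05 m².
Depth limit h_lim = 0.005826 mm = 5.826e-06 m.
In SI base units, W = 8.118 N, H = 7.935e+08 Pa, K = 2.655e-06.
Limit volume V_lim = h_lim·A = 5.826e-06 · 2.679e-05 = 1.561e-10 m³.
Inverting, life L = V_lim·H/(K·W) = 1.561e-10 · 7.935e+08 / (2.655e-06 · 8.118) = 5747 m.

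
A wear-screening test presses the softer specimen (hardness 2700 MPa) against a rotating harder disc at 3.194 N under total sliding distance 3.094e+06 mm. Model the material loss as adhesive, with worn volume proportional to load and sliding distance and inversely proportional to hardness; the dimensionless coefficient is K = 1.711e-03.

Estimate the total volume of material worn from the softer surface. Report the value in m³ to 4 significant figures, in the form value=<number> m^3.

value=6.262e-09 m^3

Intermediate values appear rounded — every step maintains full precision, and a lone final rounding: four significant digits.
Distance L = 3.094e+06 mm = 3094 m.
Hardness H = 2700 MPa = 2.700e+09 Pa.
SI base units throughout: W = 3.194 N, H = 2.700e+09 Pa, K = 1.711e-03.
Apply Archard: V = K·W·L/H = 1.711e-03 · 3.194 · 3094 / 2.700e+09 = 6.262e-09 m³.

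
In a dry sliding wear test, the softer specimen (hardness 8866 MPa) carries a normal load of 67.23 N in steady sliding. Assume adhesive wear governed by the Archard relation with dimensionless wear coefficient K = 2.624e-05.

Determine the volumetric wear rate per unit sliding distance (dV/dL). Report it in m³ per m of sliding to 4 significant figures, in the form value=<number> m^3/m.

The intermediates are printed rounded; every step carries exact precision; rounded just once: four significant figures.
Hardness H = 8866 MPa = 8.866e+09 Pa.
Collected in SI base units: W = 67.23 N, H = 8.866e+09 Pa, K = 2.624e-05.
Wear rate dV/dL = K·W/H (no L dependence): 2.624e-05 · 67.23 / 8.866e+09 = 1.990e-13 m³/m.

value=1.990e-13 m^3/m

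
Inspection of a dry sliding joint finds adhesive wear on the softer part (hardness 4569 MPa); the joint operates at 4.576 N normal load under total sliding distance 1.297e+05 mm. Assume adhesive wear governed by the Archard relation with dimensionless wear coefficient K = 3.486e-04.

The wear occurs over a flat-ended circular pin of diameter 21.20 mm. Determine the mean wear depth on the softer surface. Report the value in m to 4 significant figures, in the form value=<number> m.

value=1.283e-07 m

The intermediates are printed rounded, and each operation maintains full precision; rounded once at the end to 4 significant figures.
The distance L = 1.297e+05 mm = 129.7 m.
Hardness H = 4569 MPa = 4.569e+09 Pa.
Pin diameter d = 21.20 mm = 0.02120 m. Contact area A = π·d²/4 = π·(0.02120 m)²/4 = 3.530e-04 m².
Expressed in SI base units: W = 4.576 N, H = 4.569e+09 Pa, K = 3.486e-04.
Apply Archard: V = K·W·L/H = 3.486e-04 · 4.576 · 129.7 / 4.569e+09 = 4.528e-11 m³.
Depth of wear h = V/A = 4.528e-11 / 3.530e-04 = 1.283e-07 m.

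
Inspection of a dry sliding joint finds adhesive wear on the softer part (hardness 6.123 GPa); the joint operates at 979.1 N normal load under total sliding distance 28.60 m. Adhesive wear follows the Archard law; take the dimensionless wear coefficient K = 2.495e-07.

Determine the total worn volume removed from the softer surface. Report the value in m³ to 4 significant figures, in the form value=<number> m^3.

The computation maintains exact precision, and intermediate values are shown rounded, and a single final rounding, at four significant digits.
Hardness H = 6.123 GPa = 6.123e+09 Pa.
In SI base units, W = 979.1 N, H = 6.123e+09 Pa, K = 2.495e-07.
Archard relation: V = K·W·L/H = 2.495e-07 · 979.1 · 28.60 / 6.123e+09 = 1.141e-12 m³.

value=1.141e-12 m^3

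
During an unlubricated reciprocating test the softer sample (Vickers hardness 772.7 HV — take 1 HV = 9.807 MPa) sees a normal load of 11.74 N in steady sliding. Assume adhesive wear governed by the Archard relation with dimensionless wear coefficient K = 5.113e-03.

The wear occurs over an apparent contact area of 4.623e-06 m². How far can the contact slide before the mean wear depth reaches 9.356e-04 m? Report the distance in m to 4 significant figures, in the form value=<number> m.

value=546.0 m

The intermediates are shown rounded; the computation keeps exact precision, and a single final rounding to four significant digits.
Hardness H = 772.7 HV × 9.807 MPa/HV = 7578 MPa = 7.578e+09 Pa.
Expressed in SI base units: W = 11.74 N, H = 7.578e+09 Pa, K = 5.113e-03.
Wearable volume V_lim = h_lim·A = 9.356e-04 · 4.623e-06 = 4.325e-09 m³.
Sliding life L = V_lim·H/(K·W) = 4.325e-09 · 7.578e+09 / (5.113e-03 · 11.74) = 546.0 m.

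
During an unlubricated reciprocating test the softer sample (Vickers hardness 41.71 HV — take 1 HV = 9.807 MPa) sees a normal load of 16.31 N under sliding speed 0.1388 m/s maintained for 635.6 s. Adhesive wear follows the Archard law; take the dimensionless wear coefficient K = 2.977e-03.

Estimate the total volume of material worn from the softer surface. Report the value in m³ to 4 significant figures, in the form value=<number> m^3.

All arithmetic maintains full precision, and the intermediates are shown rounded; one last rounding, at four significant digits.
Distance covered L = v·t = 0.1388 m/s × 635.6 s = 88.22 m.
Hardness H = 41.71 HV × 9.807 MPa/HV = 409.0 MPa = 4.090e+08 Pa.
Collected in SI base units: W = 16.31 N, H = 4.090e+08 Pa, K = 2.977e-03.
The Archard volume V = K·W·L/H = 2.977e-03 · 16.31 · 88.22 / 4.090e+08 = 1.047e-08 m³.

value=1.047e-08 m^3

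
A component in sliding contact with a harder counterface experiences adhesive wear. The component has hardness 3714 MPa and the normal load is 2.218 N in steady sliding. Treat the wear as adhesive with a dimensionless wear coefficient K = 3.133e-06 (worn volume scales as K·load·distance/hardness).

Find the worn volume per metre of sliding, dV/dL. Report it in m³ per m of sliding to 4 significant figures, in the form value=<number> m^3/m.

value=1.871e-15 m^3/m

The computation holds exact precision; intermediates appear rounded — a lone final rounding to 4 significant digits.
Hardness H = 3714 MPa = 3.714e+09 Pa.
Working in SI base units: W = 2.218 N, H = 3.714e+09 Pa, K = 3.133e-06.
Rate of wear dV/dL = K·W/H, so: 3.133e-06 · 2.218 / 3.714e+09 = 1.871e-15 m³/m.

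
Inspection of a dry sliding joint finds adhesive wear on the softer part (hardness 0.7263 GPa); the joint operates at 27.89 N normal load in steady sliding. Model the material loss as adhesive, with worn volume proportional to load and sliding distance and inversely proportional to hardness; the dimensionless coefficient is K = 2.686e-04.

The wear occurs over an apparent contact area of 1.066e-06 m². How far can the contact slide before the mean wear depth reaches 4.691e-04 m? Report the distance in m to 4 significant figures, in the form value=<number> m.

value=48.48 m

Printed values are rounded, and all arithmetic runs at exact precision — a lone final rounding to 4 significant digits.
Convert: Hardness H = 0.7263 GPa = 7.263e+08 Pa.
Expressed in SI base units: W = 27.89 N, H = 7.263e+08 Pa, K = 2.686e-04.
Wearable volume V_lim = h_lim·A = 4.691e-04 · 1.066e-06 = 5.001e-10 m³.
So the life L = V_lim·H/(K·W) = 5.001e-10 · 7.263e+08 / (2.686e-04 · 27.89) = 48.48 m.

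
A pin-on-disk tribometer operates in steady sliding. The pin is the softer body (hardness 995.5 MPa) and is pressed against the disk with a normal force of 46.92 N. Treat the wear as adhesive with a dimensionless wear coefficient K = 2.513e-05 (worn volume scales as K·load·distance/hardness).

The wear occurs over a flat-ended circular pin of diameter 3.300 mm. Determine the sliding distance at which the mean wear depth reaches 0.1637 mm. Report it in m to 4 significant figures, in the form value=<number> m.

value=1182 m

Intermediates are shown rounded; all working math holds full precision — a lone final rounding to four significant digits.
Hardness H = 995.5 MPa = 9.955e+08 Pa.
Pin diameter d = 3.300 mm = 0.003300 m. Contact area A = π·d²/4 = π·(0.003300 m)²/4 = 8.553e-06 m².
Depth limit h_lim = 0.1637 mm = 1.637e-04 m.
SI base units throughout: W = 46.92 N, H = 9.955e+08 Pa, K = 2.513e-05.
Volume at the limit: V_lim = h_lim·A = 1.637e-04 · 8.553e-06 = 1.400e-09 m³.
Sliding life L = V_lim·H/(K·W) = 1.400e-09 · 9.955e+08 / (2.513e-05 · 46.92) = 1182 m.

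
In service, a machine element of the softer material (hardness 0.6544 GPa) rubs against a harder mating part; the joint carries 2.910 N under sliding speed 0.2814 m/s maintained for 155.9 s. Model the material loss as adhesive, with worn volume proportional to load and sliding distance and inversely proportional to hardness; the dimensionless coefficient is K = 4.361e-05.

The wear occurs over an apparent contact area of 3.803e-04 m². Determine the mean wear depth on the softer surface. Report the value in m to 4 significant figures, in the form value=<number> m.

Displayed values are rounded. Each operation keeps full float precision — rounded once at the end: 4 significant figures.
Distance covered L = v·t = 0.2814 m/s × 155.9 s = 43.87 m.
Hardness H = 0.6544 GPa = 6.544e+08 Pa.
Working in SI base units: W = 2.910 N, H = 6.544e+08 Pa, K = 4.361e-05.
Archard relation: V = K·W·L/H = 4.361e-05 · 2.910 · 43.87 / 6.544e+08 = 8.508e-12 m³.
Wear depth h = V/A = 8.508e-12 / 3.803e-04 = 2.237e-08 m.

value=2.237e-08 m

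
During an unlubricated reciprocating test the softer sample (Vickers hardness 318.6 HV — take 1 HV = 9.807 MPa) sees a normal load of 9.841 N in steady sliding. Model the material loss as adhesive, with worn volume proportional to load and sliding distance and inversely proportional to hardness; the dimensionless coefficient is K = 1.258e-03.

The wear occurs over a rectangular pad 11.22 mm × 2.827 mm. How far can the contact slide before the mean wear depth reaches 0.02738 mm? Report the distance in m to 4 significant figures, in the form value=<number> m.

value=219.2 m

Displayed values are rounded; all arithmetic runs at full precision — rounded just once to four significant figures.
Convert: Hardness H = 318.6 HV × 9.807 MPa/HV = 3125 MPa = 3.125e+09 Pa.
Convert: Pad sides 11.22 mm × 2.827 mm = 0.01122 m × 0.002827 m. Contact area A = 0.01122 m × 0.002827 m = 3.172e-05 m².
Convert: Depth limit h_lim = 0.02738 mm = 2.738e-05 m.
Collected in SI base units: W = 9.841 N, H = 3.125e+09 Pa, K = 1.258e-03.
Wearable volume V_lim = h_lim·A = 2.738e-05 · 3.172e-05 = 8.685e-10 m³.
So the life L = V_lim·H/(K·W) = 8.685e-10 · 3.125e+09 / (1.258e-03 · 9.841) = 219.2 m.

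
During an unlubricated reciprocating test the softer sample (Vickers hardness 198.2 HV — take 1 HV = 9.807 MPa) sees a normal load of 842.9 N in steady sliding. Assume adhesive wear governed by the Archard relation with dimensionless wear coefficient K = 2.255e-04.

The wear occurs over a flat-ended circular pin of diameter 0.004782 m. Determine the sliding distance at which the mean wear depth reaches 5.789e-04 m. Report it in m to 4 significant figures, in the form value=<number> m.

value=106.3 m

The algebra keeps full precision; the intermediates are shown rounded, and one final rounding: 4 significant figures.
Hardness H = 198.2 HV × 9.807 MPa/HV = 1944 MPa = 1.944e+09 Pa.
Contact area A = π·d²/4 = π·(0.004782 m)²/4 = 1.796e-05 m².
Collected in SI base units: W = 842.9 N, H = 1.944e+09 Pa, K = 2.255e-04.
Allowed volume V_lim = h_lim·A = 5.789e-04 · 1.796e-05 = 1.040e-08 m³.
Inverting, life L = V_lim·H/(K·W) = 1.040e-08 · 1.944e+09 / (2.255e-04 · 842.9) = 106.3 m.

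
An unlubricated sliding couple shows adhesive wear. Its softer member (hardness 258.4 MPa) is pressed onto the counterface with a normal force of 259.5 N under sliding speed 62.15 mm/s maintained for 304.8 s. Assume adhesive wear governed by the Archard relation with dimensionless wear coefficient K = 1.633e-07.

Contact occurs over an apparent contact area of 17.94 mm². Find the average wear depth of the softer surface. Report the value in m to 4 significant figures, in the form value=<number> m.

Every step carries full float precision; displayed values are rounded. Rounded just once: 4 significant digits.
Convert: Sliding speed v = 62.15 mm/s = 0.06215 m/s. Path length L = v·t = 0.06215 m/s × 304.8 s = 18.94 m.
Convert: Hardness H = 258.4 MPa = 2.584e+08 Pa.
Convert: Contact area A = 17.94 mm² = 1.794e-05 m².
In SI base units: W = 259.5 N, H = 2.584e+08 Pa, K = 1.633e-07.
Worn volume V = K·W·L/H = 1.633e-07 · 259.5 · 18.94 / 2.584e+08 = 3.107e-12 m³.
Wear depth h = V/A = 3.107e-12 / 1.794e-05 = 1.732e-07 m.

value=1.732e-07 m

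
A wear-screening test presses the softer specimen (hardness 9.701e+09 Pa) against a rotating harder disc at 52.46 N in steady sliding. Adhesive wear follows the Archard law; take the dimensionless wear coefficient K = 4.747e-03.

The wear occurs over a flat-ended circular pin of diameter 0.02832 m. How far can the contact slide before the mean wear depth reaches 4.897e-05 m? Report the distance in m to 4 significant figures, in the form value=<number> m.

value=1202 m

The intermediates are shown rounded — the algebra maintains full float precision. Rounded once at the end, at four significant digits.
Contact area A = π·d²/4 = π·(0.02832 m)²/4 = 6.299e-04 m².
Working in SI base units: W = 52.46 N, H = 9.701e+09 Pa, K = 4.747e-03.
Wearable volume V_lim = h_lim·A = 4.897e-05 · 6.299e-04 = 3.085e-08 m³.
Sliding life L = V_lim·H/(K·W) = 3.085e-08 · 9.701e+09 / (4.747e-03 · 52.46) = 1202 m.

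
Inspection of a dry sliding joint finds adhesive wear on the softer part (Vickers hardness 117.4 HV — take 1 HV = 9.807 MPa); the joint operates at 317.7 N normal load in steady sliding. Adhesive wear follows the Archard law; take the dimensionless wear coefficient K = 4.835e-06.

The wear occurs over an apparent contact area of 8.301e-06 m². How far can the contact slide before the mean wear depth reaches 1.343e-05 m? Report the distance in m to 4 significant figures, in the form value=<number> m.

value=83.56 m

The computation holds full precision, and shown intermediates are rounded — a single final rounding: 4 significant figures.
Convert: Hardness H = 117.4 HV × 9.807 MPa/HV = 1151 MPa = 1.151e+09 Pa.
In SI base units, W = 317.7 N, H = 1.151e+09 Pa, K = 4.835e-06.
Allowed volume V_lim = h_lim·A = 1.343e-05 · 8.301e-06 = 1.115e-10 m³.
Life L = V_lim·H/(K·W) = 1.115e-10 · 1.151e+09 / (4.835e-06 · 317.7) = 83.56 m.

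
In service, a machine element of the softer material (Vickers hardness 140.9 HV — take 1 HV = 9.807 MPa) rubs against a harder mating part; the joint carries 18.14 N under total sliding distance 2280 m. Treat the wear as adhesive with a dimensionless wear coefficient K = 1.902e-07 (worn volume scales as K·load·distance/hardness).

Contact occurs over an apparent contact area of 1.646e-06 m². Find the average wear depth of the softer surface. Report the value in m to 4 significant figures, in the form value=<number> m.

All working math runs at full precision, and the intermediates appear rounded — a single final rounding, at four significant figures.
Convert: Hardness H = 140.9 HV × 9.807 MPa/HV = 1382 MPa = 1.382e+09 Pa.
Restated in SI base units: W = 18.14 N, H = 1.382e+09 Pa, K = 1.902e-07.
Archard volume V = K·W·L/H = 1.902e-07 · 18.14 · 2280 / 1.382e+09 = 5.693e-12 m³.
Mean wear depth h = V/A = 5.693e-12 / 1.646e-06 = 3.459e-06 m.

value=3.459e-06 m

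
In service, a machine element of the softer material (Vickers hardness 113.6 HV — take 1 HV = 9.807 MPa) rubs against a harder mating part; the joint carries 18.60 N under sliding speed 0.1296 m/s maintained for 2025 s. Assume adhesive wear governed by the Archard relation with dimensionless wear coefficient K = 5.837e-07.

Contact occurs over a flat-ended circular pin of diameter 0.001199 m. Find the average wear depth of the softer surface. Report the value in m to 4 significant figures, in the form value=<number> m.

value=2.265e-06 m

The algebra runs at full float precision; intermediate values are printed rounded — a single final rounding, at 4 significant figures.
Distance L = v·t = 0.1296 m/s × 2025 s = 262.4 m.
Hardness H = 113.6 HV × 9.807 MPa/HV = 1114 MPa = 1.114e+09 Pa.
Contact area A = π·d²/4 = π·(0.001199 m)²/4 = 1.129e-06 m².
In SI base units: W = 18.60 N, H = 1.114e+09 Pa, K = 5.837e-07.
Volume removed: V = K·W·L/H = 5.837e-07 · 18.60 · 262.4 / 1.114e+09 = 2.558e-12 m³.
Depth h = V/A = 2.558e-12 / 1.129e-06 = 2.265e-06 m.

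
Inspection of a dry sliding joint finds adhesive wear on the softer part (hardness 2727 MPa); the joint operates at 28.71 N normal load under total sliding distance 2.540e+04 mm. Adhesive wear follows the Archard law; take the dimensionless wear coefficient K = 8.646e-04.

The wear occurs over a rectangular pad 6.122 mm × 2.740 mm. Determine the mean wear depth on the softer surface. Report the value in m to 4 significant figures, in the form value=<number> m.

value=1.378e-05 m

Intermediate values are displayed rounded. All working math keeps full precision. Rounded once at the end to four significant digits.
Path length L = 2.540e+04 mm = 25.40 m.
Hardness H = 2727 MPa = 2.727e+09 Pa.
Pad sides 6.122 mm × 2.740 mm = 0.006122 m × 0.002740 m. Contact area A = 0.006122 m × 0.002740 m = 1.677e-05 m².
As SI base values: W = 28.71 N, H = 2.727e+09 Pa, K = 8.646e-04.
The Archard volume V = K·W·L/H = 8.646e-04 · 28.71 · 25.40 / 2.727e+09 = 2.312e-10 m³.
Depth of wear h = V/A = 2.312e-10 / 1.677e-05 = 1.378e-05 m.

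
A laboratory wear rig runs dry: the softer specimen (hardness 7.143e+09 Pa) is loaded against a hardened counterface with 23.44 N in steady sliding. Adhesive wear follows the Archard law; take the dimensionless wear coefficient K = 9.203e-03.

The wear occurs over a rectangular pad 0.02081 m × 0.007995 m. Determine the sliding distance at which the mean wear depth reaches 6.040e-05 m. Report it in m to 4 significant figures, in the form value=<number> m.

Intermediate values are printed rounded — each operation keeps exact precision; a lone final rounding to four significant digits.
Convert: Contact area A = 0.02081 m × 0.007995 m = 1.664e-04 m².
In SI base units: W = 23.44 N, H = 7.143e+09 Pa, K = 9.203e-03.
Permissible volume V_lim = h_lim·A = 6.040e-05 · 1.664e-04 = 1.005e-08 m³.
So the life L = V_lim·H/(K·W) = 1.005e-08 · 7.143e+09 / (9.203e-03 · 23.44) = 332.8 m.

value=332.8 m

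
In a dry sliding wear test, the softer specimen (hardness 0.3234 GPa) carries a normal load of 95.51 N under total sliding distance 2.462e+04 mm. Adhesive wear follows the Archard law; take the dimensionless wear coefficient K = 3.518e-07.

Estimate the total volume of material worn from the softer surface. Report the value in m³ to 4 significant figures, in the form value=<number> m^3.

The computation holds exact precision, and intermediates are printed rounded, and a single final rounding: four significant figures.
Convert: Distance L = 2.462e+04 mm = 24.62 m.
Convert: Hardness H = 0.3234 GPa = 3.234e+08 Pa.
As SI base values: W = 95.51 N, H = 3.234e+08 Pa, K = 3.518e-07.
By Archard's law, V = K·W·L/H = 3.518e-07 · 95.51 · 24.62 / 3.234e+08 = 2.558e-12 m³.

value=2.558e-12 m^3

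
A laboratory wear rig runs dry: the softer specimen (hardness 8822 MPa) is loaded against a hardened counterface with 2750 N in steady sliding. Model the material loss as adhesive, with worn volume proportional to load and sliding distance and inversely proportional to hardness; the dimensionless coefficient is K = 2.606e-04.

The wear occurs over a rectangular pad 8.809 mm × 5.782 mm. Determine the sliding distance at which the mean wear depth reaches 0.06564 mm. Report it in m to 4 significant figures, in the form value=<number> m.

The intermediates appear rounded; each operation keeps exact precision. Rounded just once to four significant digits.
Convert: Hardness H = 8822 MPa = 8.822e+09 Pa.
Convert: Pad sides 8.809 mm × 5.782 mm = 0.008809 m × 0.005782 m. Contact area A = 0.008809 m × 0.005782 m = 5.093e-05 m².
Convert: Depth limit h_lim = 0.06564 mm = 6.564e-05 m.
As SI base values: W = 2750 N, H = 8.822e+09 Pa, K = 2.606e-04.
At the depth limit, V_lim = h_lim·A = 6.564e-05 · 5.093e-05 = 3.343e-09 m³.
Sliding life L = V_lim·H/(K·W) = 3.343e-09 · 8.822e+09 / (2.606e-04 · 2750) = 41.16 m.

value=41.16 m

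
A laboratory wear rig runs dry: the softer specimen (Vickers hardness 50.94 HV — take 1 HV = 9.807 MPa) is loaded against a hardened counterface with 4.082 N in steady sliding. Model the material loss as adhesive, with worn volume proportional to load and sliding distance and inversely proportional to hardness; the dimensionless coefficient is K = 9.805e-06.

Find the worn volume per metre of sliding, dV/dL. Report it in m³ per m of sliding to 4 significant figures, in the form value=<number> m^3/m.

value=8.012e-14 m^3/m

The intermediates are displayed rounded; all working math keeps exact precision, and a single final rounding: four significant digits.
Hardness H = 50.94 HV × 9.807 MPa/HV = 499.6 MPa = 4.996e+08 Pa.
Restated in SI base units: W = 4.082 N, H = 4.996e+08 Pa, K = 9.805e-06.
Wear rate dV/dL = K·W/H — distance-free: 9.805e-06 · 4.082 / 4.996e+08 = 8.012e-14 m³/m.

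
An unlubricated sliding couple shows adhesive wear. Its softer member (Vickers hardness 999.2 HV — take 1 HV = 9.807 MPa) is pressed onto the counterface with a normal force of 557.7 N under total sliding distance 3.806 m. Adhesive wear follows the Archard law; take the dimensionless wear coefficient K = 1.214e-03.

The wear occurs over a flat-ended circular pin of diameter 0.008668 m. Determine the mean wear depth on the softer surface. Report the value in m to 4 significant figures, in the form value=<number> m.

All arithmetic carries full float precision, and printed values are rounded — a lone final rounding to four significant digits.
Hardness H = 999.2 HV × 9.807 MPa/HV = 9799 MPa = 9.799e+09 Pa.
Contact area A = π·d²/4 = π·(0.008668 m)²/4 = 5.901e-05 m².
Restated in SI base units: W = 557.7 N, H = 9.799e+09 Pa, K = 1.214e-03.
Volume removed: V = K·W·L/H = 1.214e-03 · 557.7 · 3.806 / 9.799e+09 = 2.630e-10 m³.
Mean wear depth h = V/A = 2.630e-10 / 5.901e-05 = 4.456e-06 m.

value=4.456e-06 m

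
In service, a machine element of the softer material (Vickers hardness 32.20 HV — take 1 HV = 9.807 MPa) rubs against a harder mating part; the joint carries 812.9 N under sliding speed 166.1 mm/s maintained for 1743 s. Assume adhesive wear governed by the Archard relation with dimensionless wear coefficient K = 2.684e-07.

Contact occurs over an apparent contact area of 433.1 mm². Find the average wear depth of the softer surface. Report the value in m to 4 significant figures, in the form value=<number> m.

Every step keeps full precision; intermediate values appear rounded. Rounded once at the end, at four significant digits.
Convert: Sliding speed v = 166.1 mm/s = 0.1661 m/s. Total distance L = v·t = 0.1661 m/s × 1743 s = 289.5 m.
Convert: Hardness H = 32.20 HV × 9.807 MPa/HV = 315.8 MPa = 3.158e+08 Pa.
Convert: Contact area A = 433.1 mm² = 4.331e-04 m².
Expressed in SI base units: W = 812.9 N, H = 3.158e+08 Pa, K = 2.684e-07.
Worn volume V = K·W·L/H = 2.684e-07 · 812.9 · 289.5 / 3.158e+08 = 2.000e-10 m³.
Depth of wear h = V/A = 2.000e-10 / 4.331e-04 = 4.619e-07 m.

value=4.619e-07 m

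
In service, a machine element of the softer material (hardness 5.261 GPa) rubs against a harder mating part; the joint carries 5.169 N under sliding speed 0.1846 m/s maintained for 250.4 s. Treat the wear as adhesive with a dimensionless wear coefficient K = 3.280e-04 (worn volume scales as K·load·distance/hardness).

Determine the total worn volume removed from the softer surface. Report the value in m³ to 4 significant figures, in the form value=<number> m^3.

value=1.490e-11 m^3

Intermediate values appear rounded, and every step runs at full float precision, and rounded just once, at four significant figures.
Sliding distance L = v·t = 0.1846 m/s × 250.4 s = 46.22 m.
Hardness H = 5.261 GPa = 5.261e+09 Pa.
SI base units throughout: W = 5.169 N, H = 5.261e+09 Pa, K = 3.280e-04.
Apply Archard: V = K·W·L/H = 3.280e-04 · 5.169 · 46.22 / 5.261e+09 = 1.490e-11 m³.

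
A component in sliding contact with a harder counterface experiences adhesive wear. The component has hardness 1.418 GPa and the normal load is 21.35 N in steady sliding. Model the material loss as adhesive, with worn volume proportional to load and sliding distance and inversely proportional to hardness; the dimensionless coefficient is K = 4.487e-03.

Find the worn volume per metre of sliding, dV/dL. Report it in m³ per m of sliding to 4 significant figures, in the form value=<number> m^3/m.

value=6.756e-11 m^3/m

The algebra maintains full precision. Printed values are rounded — rounded once at the end to 4 significant figures.
Hardness H = 1.418 GPa = 1.418e+09 Pa.
Working in SI base units: W = 21.35 N, H = 1.418e+09 Pa, K = 4.487e-03.
The wear rate dV/dL = K·W/H: 4.487e-03 · 21.35 / 1.418e+09 = 6.756e-11 m³/m.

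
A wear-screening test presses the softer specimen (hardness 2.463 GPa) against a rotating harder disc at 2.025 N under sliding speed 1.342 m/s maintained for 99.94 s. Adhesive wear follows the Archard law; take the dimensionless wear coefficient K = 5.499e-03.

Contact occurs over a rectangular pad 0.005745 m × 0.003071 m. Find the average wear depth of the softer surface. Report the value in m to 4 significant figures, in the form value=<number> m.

All working math runs at full float precision — the intermediates appear rounded — a single final rounding, at four significant digits.
Convert: Distance L = v·t = 1.342 m/s × 99.94 s = 134.1 m.
Convert: Hardness H = 2.463 GPa = 2.463e+09 Pa.
Convert: Contact area A = 0.005745 m × 0.003071 m = 1.764e-05 m².
Restated in SI base units: W = 2.025 N, H = 2.463e+09 Pa, K = 5.499e-03.
The Archard volume V = K·W·L/H = 5.499e-03 · 2.025 · 134.1 / 2.463e+09 = 6.064e-10 m³.
Depth h = V/A = 6.064e-10 / 1.764e-05 = 3.437e-05 m.

value=3.437e-05 m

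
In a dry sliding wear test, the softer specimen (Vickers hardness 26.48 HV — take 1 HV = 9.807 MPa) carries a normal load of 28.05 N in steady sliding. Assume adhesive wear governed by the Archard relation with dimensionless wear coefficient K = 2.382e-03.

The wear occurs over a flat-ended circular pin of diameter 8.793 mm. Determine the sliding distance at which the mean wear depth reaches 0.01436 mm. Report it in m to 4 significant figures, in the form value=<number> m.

value=3.389 m

Each operation keeps full float precision, and printed values are rounded. Rounded once at the end to 4 significant figures.
Convert: Hardness H = 26.48 HV × 9.807 MPa/HV = 259.7 MPa = 2.597e+08 Pa.
Convert: Pin diameter d = 8.793 mm = 0.008793 m. Contact area A = π·d²/4 = π·(0.008793 m)²/4 = 6.072e-05 m².
Convert: Depth limit h_lim = 0.01436 mm = 1.436e-05 m.
Working in SI base units: W = 28.05 N, H = 2.597e+08 Pa, K = 2.382e-03.
Allowed volume V_lim = h_lim·A = 1.436e-05 · 6.072e-05 = 8.720e-10 m³.
Thus life L = V_lim·H/(K·W) = 8.720e-10 · 2.597e+08 / (2.382e-03 · 28.05) = 3.389 m.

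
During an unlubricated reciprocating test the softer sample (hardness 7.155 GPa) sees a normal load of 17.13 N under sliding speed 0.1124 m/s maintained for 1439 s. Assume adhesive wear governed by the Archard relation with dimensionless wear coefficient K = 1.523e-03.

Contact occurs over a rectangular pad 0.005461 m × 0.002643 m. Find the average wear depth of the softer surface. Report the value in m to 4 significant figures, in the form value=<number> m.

Displayed values are rounded. The algebra holds full precision, and a lone final rounding, at 4 significant digits.
Total distance L = v·t = 0.1124 m/s × 1439 s = 161.7 m.
Hardness H = 7.155 GPa = 7.155e+09 Pa.
Contact area A = 0.005461 m × 0.002643 m = 1.443e-05 m².
SI base units throughout: W = 17.13 N, H = 7.155e+09 Pa, K = 1.523e-03.
Volume removed: V = K·W·L/H = 1.523e-03 · 17.13 · 161.7 / 7.155e+09 = 5.898e-10 m³.
Wear depth h = V/A = 5.898e-10 / 1.443e-05 = 4.086e-05 m.

value=4.086e-05 m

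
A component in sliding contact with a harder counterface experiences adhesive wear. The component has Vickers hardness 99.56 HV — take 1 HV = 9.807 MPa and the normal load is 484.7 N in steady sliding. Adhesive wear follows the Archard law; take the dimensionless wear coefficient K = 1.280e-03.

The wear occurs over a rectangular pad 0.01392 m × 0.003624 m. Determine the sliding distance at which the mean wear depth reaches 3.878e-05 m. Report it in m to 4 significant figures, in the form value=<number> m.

value=3.079 m

The algebra runs at full float precision, and intermediates are displayed rounded — a single final rounding to four significant figures.
Convert: Hardness H = 99.56 HV × 9.807 MPa/HV = 976.4 MPa = 9.764e+08 Pa.
Convert: Contact area A = 0.01392 m × 0.003624 m = 5.045e-05 m².
Working in SI base units: W = 484.7 N, H = 9.764e+08 Pa, K = 1.280e-03.
Wearable volume V_lim = h_lim·A = 3.878e-05 · 5.045e-05 = 1.956e-09 m³.
Inverting, life L = V_lim·H/(K·W) = 1.956e-09 · 9.764e+08 / (1.280e-03 · 484.7) = 3.079 m.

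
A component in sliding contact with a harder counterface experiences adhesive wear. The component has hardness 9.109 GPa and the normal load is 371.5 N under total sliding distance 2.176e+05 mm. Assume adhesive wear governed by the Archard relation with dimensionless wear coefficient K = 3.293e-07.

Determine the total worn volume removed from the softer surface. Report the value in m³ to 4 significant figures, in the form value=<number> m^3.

value=2.922e-12 m^3

Intermediate values are printed rounded. All arithmetic runs at exact precision, and rounded once at the end to 4 significant digits.
Distance covered L = 2.176e+05 mm = 217.6 m.
Hardness H = 9.109 GPa = 9.109e+09 Pa.
In SI base units: W = 371.5 N, H = 9.109e+09 Pa, K = 3.293e-07.
The Archard volume V = K·W·L/H = 3.293e-07 · 371.5 · 217.6 / 9.109e+09 = 2.922e-12 m³.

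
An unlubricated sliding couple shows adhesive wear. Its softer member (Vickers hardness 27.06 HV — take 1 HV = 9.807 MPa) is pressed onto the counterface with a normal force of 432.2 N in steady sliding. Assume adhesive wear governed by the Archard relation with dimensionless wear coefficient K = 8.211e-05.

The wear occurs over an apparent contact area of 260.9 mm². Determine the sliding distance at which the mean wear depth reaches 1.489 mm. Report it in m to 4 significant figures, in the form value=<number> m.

value=2905 m

The intermediates are displayed rounded; the computation maintains full precision. Rounded once at the end: 4 significant figures.
Convert: Hardness H = 27.06 HV × 9.807 MPa/HV = 265.4 MPa = 2.654e+08 Pa.
Convert: Contact area A = 260.9 mm² = 2.609e-04 m².
Convert: Depth limit h_lim = 1.489 mm = 0.001489 m.
In SI base units, W = 432.2 N, H = 2.654e+08 Pa, K = 8.211e-05.
At the depth limit, V_lim = h_lim·A = 0.001489 · 2.609e-04 = 3.885e-07 m³.
So the life L = V_lim·H/(K·W) = 3.885e-07 · 2.654e+08 / (8.211e-05 · 432.2) = 2905 m.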